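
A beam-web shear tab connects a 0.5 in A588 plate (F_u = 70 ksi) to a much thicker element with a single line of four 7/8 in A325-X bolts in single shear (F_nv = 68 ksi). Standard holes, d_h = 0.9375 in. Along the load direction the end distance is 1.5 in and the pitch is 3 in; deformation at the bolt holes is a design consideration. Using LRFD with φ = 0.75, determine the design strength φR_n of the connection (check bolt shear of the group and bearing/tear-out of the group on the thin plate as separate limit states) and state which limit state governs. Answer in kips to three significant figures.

123 kips (bolt shear governs)

Bolt shear: A_b = π·0.875²/4 = 0.6013 in²; R_n = 68 × 0.6013 × 4 × 1 = 163.6 kips → 0.75 × 163.6 = 123 kips.
Bearing (1.2 l_c t F_u ≤ 2.4 d t F_u): upper limit = 2.4·0.875·0.5·70 = 73.5 kips.
  Edge l_c = 1.5 − 0.9375/2 = 1.031 → r_n = 43.31 kips; interior l_c = 3 − 0.9375 = 2.062 → r_n = 73.5 kips.
  R_n,bearing = 1·43.31 + 3·73.5 = 263.8 kips → 0.75 × 263.8 = 198 kips.
Bolt shear governs: 123 kips.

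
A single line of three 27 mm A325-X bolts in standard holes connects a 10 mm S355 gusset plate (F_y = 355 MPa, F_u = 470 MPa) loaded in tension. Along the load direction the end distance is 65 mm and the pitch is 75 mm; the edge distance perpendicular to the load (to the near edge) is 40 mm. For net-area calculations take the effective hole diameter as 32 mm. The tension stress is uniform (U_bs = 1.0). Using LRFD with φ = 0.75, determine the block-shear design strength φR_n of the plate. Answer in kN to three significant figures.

Shear plane L_v = 65 + 2·75 = 215 mm; A_gv = 215 × 10 = 2150 mm².
A_nv = (215 − 2.5·32) × 10 = 1350 mm².
A_nt = (40 − 0.5·32) × 10 = 240 mm².
0.6 F_u A_nv = 380.7 kN; 0.6 F_y A_gv = 457.9 kN → shear rupture governs the shear term.
R_n = 380.7 + 1.0 × 470 × 240 / 1000 = 493.5 kN.
Design strength φR_n = 0.75 × 493.5 = 370 kN.

370 kN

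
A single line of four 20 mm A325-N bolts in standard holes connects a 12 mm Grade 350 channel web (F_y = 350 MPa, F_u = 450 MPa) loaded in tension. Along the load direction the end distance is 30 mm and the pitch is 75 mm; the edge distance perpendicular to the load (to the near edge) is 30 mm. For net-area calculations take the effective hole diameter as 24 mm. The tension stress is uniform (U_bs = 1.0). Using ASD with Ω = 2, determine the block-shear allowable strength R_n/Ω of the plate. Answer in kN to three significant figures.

Shear plane L_v = 30 + 3·75 = 255 mm; A_gv = 255 × 12 = 3060 mm².
A_nv = (255 − 3.5·24) × 12 = 2052 mm².
A_nt = (30 − 0.5·24) × 12 = 216 mm².
0.6 F_u A_nv = 554 kN; 0.6 F_y A_gv = 642.6 kN → shear rupture governs the shear term.
R_n = 554 + 1.0 × 450 × 216 / 1000 = 651.2 kN.
Allowable strength R_n/Ω = 651.2 / 2 = 326 kN.

326 kN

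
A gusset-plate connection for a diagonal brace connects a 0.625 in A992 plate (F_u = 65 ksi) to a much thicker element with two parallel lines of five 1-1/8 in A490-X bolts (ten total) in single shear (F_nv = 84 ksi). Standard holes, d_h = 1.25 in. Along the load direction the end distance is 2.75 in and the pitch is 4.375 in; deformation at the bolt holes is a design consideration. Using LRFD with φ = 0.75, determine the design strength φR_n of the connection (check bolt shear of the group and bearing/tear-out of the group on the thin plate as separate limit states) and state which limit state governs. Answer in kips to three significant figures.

Bolt shear: A_b = π·1.125²/4 = 0.994 in²; R_n = 84 × 0.994 × 10 × 1 = 835 kips → 0.75 × 835 = 626 kips.
Bearing (1.2 l_c t F_u ≤ 2.4 d t F_u): upper limit = 2.4·1.125·0.625·65 = 109.7 kips.
  Edge l_c = 2.75 − 1.25/2 = 2.125 → r_n = 103.6 kips; interior l_c = 4.375 − 1.25 = 3.125 → r_n = 109.7 kips.
  R_n,bearing = 2·103.6 + 8·109.7 = 1085 kips → 0.75 × 1085 = 814 kips.
Bolt shear governs: 626 kips.

626 kips (bolt shear governs)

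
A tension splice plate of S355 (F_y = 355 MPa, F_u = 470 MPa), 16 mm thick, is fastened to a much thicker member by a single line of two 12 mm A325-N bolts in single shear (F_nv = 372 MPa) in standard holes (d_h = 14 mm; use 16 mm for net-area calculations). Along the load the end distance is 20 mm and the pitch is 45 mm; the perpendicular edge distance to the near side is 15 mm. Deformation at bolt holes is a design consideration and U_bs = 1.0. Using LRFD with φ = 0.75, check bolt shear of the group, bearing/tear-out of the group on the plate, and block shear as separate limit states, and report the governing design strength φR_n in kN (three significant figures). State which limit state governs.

63.1 kN (bolt shear governs)

Bolt shear: A_b = π·12²/4 = 113.1 mm²; R_n = 372 × 113.1 × 2 × 1 / 1000 = 84.14 kN → 0.75 × 84.14 = 63.1 kN.
Bearing: edge l_c = 13, r_n = 117.3 kN; interior l_c = 31, r_n = 216.6 kN; R_n = 117.3 + 1·216.6 = 333.9 kN → 250 kN.
Block shear: A_gv = 1040, A_nv = 656, A_nt = 112 mm²; R_n = min(0.6F_uA_nv, 0.6F_yA_gv) + U_bs·F_u·A_nt = 237.6 kN → 178 kN.
Bolt shear governs: 63.1 kN.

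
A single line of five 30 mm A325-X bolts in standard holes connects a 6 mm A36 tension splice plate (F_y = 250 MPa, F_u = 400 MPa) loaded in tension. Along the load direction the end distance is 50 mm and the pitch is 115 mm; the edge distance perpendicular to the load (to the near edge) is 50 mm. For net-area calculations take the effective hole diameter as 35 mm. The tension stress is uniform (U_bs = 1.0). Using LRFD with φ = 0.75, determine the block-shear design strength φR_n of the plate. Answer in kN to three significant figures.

Shear plane L_v = 50 + 4·115 = 510 mm; A_gv = 510 × 6 = 3060 mm².
A_nv = (510 − 4.5·35) × 6 = 2115 mm².
A_nt = (50 − 0.5·35) × 6 = 195 mm².
0.6 F_u A_nv = 507.6 kN; 0.6 F_y A_gv = 459 kN → shear yielding governs the shear term.
R_n = 459 + 1.0 × 400 × 195 / 1000 = 537 kN.
Design strength φR_n = 0.75 × 537 = 403 kN.

403 kN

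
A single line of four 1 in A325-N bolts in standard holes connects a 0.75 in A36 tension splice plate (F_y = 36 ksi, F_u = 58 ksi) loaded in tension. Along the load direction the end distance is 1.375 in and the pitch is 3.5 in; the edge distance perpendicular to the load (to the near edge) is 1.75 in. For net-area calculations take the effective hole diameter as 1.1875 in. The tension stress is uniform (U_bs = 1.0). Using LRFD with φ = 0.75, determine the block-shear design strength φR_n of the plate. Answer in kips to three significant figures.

182 kips

Shear plane L_v = 1.375 + 3·3.5 = 11.88 in; A_gv = 11.88 × 0.75 = 8.906 in².
A_nv = (11.88 − 3.5·1.1875) × 0.75 = 5.789 in².
A_nt = (1.75 − 0.5·1.1875) × 0.75 = 0.8672 in².
0.6 F_u A_nv = 201.5 kips; 0.6 F_y A_gv = 192.4 kips → shear yielding governs the shear term.
R_n = 192.4 + 1.0 × 58 × 0.8672 = 242.7 kips.
Design strength φR_n = 0.75 × 242.7 = 182 kips.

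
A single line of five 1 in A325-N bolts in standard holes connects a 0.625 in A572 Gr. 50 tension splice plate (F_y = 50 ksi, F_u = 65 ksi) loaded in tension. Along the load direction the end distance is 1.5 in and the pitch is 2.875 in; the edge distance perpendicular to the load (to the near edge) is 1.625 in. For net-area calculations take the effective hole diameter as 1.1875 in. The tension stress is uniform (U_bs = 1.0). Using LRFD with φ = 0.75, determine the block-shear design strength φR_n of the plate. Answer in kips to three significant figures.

171 kips

Shear plane L_v = 1.5 + 4·2.875 = 13 in; A_gv = 13 × 0.625 = 8.125 in².
A_nv = (13 − 4.5·1.1875) × 0.625 = 4.785 in².
A_nt = (1.625 − 0.5·1.1875) × 0.625 = 0.6445 in².
0.6 F_u A_nv = 186.6 kips; 0.6 F_y A_gv = 243.8 kips → shear rupture governs the shear term.
R_n = 186.6 + 1.0 × 65 × 0.6445 = 228.5 kips.
Design strength φR_n = 0.75 × 228.5 = 171 kips.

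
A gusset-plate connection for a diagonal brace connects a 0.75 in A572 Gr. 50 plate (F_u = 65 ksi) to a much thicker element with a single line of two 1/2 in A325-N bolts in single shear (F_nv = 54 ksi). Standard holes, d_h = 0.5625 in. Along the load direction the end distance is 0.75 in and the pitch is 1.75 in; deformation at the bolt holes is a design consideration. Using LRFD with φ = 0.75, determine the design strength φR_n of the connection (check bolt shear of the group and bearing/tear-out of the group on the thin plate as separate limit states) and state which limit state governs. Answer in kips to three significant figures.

Bolt shear: A_b = π·0.5²/4 = 0.1963 in²; R_n = 54 × 0.1963 × 2 × 1 = 21.21 kips → 0.75 × 21.21 = 15.9 kips.
Bearing (1.2 l_c t F_u ≤ 2.4 d t F_u): upper limit = 2.4·0.5·0.75·65 = 58.5 kips.
  Edge l_c = 0.75 − 0.5625/2 = 0.4688 → r_n = 27.42 kips; interior l_c = 1.75 − 0.5625 = 1.188 → r_n = 58.5 kips.
  R_n,bearing = 1·27.42 + 1·58.5 = 85.92 kips → 0.75 × 85.92 = 64.4 kips.
Bolt shear governs: 15.9 kips.

15.9 kips (bolt shear governs)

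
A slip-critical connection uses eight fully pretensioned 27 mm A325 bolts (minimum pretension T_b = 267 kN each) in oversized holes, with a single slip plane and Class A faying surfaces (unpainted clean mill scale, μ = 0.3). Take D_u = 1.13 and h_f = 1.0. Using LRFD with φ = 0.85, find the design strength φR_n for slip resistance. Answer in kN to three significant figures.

R_n = μ · D_u · h_f · T_b · n_s · n_b = 0.3 × 1.13 × 1.0 × 267 × 1 × 8 = 724.1 kN.
Design strength φR_n = 0.85 × 724.1 = 615 kN.

615 kN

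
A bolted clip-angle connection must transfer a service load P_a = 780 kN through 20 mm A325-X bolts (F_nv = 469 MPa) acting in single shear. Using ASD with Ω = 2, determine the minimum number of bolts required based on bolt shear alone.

11 bolts

A_b = π·20²/4 = 314.2 mm².
Per-bolt allowable strength R_n/Ω = 469 × 314.2 × 1 / 1000 / 2 = 73.67 kN.
n ≥ 780 / 73.67 = 10.59 → use 11 bolts.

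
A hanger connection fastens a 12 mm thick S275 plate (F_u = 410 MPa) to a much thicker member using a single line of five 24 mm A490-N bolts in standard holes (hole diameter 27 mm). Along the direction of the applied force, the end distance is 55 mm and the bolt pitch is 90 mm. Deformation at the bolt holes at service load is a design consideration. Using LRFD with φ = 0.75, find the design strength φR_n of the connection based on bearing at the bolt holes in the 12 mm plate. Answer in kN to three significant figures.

1030 kN

Per bolt r_n = 1.2 l_c t F_u ≤ 2.4 d t F_u; upper limit = 2.4 × 24 × 12 × 410 / 1000 = 283.4 kN.
Edge bolt: l_c = 55 − 27/2 = 41.5 mm → 1.2 × 41.5 × 12 × 410 / 1000 = 245 → r_n = 245 kN.
Interior bolts: l_c = 90 − 27 = 63 mm → 1.2 × 63 × 12 × 410 / 1000 = 372 → r_n = 283.4 kN.
R_n = 1 × 245 + 4 × 283.4 = 1379 kN.
Design strength φR_n = 0.75 × 1379 = 1030 kN.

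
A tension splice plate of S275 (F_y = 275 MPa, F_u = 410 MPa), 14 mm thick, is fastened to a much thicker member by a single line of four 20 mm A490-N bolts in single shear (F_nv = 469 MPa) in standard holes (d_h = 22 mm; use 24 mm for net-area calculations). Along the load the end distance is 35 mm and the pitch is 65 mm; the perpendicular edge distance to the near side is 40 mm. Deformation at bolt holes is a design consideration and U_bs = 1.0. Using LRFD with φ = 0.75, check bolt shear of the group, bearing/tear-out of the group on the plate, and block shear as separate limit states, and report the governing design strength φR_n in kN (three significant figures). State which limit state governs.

442 kN (bolt shear governs)

Bolt shear: A_b = π·20²/4 = 314.2 mm²; R_n = 469 × 314.2 × 4 × 1 / 1000 = 589.4 kN → 0.75 × 589.4 = 442 kN.
Bearing: edge l_c = 24, r_n = 165.3 kN; interior l_c = 43, r_n = 275.5 kN; R_n = 165.3 + 3·275.5 = 991.9 kN → 744 kN.
Block shear: A_gv = 3220, A_nv = 2044, A_nt = 392 mm²; R_n = min(0.6F_uA_nv, 0.6F_yA_gv) + U_bs·F_u·A_nt = 663.5 kN → 498 kN.
Bolt shear governs: 442 kN.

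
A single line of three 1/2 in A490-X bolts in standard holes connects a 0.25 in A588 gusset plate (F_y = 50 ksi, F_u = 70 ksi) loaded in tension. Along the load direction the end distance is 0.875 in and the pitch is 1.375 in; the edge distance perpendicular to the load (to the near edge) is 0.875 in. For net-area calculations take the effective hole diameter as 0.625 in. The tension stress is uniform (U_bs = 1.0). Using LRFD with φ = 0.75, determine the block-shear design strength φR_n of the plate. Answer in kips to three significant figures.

23.6 kips

Shear plane L_v = 0.875 + 2·1.375 = 3.625 in; A_gv = 3.625 × 0.25 = 0.9062 in².
A_nv = (3.625 − 2.5·0.625) × 0.25 = 0.5156 in².
A_nt = (0.875 − 0.5·0.625) × 0.25 = 0.1406 in².
0.6 F_u A_nv = 21.66 kips; 0.6 F_y A_gv = 27.19 kips → shear rupture governs the shear term.
R_n = 21.66 + 1.0 × 70 × 0.1406 = 31.5 kips.
Design strength φR_n = 0.75 × 31.5 = 23.6 kips.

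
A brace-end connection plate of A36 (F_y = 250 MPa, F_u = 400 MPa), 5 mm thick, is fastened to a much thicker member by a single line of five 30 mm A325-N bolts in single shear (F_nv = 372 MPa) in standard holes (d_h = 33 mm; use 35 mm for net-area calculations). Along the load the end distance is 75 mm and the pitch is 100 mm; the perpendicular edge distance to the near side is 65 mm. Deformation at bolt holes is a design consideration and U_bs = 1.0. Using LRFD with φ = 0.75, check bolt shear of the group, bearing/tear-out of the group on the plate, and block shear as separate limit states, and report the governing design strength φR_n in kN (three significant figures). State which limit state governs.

Bolt shear: A_b = π·30²/4 = 706.9 mm²; R_n = 372 × 706.9 × 5 × 1 / 1000 = 1315 kN → 0.75 × 1315 = 986 kN.
Bearing: edge l_c = 58.5, r_n = 140.4 kN; interior l_c = 67, r_n = 144 kN; R_n = 140.4 + 4·144 = 716.4 kN → 537 kN.
Block shear: A_gv = 2375, A_nv = 1588, A_nt = 237.5 mm²; R_n = min(0.6F_uA_nv, 0.6F_yA_gv) + U_bs·F_u·A_nt = 451.2 kN → 338 kN.
Block shear governs: 338 kN.

338 kN (block shear governs)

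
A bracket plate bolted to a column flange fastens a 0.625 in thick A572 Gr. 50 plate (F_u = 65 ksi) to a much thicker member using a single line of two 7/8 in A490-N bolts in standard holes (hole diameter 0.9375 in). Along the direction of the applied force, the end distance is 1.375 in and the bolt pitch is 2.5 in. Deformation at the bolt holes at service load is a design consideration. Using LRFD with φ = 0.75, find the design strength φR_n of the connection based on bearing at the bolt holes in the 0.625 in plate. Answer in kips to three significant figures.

Per bolt r_n = 1.2 l_c t F_u ≤ 2.4 d t F_u; upper limit = 2.4 × 0.875 × 0.625 × 65 = 85.31 kips.
Edge bolt: l_c = 1.375 − 0.9375/2 = 0.9062 in → 1.2 × 0.9062 × 0.625 × 65 = 44.18 → r_n = 44.18 kips.
Interior bolts: l_c = 2.5 − 0.9375 = 1.562 in → 1.2 × 1.562 × 0.625 × 65 = 76.17 → r_n = 76.17 kips.
R_n = 1 × 44.18 + 1 × 76.17 = 120.4 kips.
Design strength φR_n = 0.75 × 120.4 = 90.3 kips.

90.3 kips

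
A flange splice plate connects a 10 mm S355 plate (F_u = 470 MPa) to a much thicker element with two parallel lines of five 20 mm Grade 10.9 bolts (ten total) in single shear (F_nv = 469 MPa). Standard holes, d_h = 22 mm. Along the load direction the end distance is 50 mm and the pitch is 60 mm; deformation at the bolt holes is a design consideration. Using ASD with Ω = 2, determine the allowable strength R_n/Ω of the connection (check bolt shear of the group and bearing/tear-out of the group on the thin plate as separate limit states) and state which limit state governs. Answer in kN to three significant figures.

737 kN (bolt shear governs)

Bolt shear: A_b = π·20²/4 = 314.2 mm²; R_n = 469 × 314.2 × 10 × 1 / 1000 = 1473 kN → 1473 / 2 = 737 kN.
Bearing (1.2 l_c t F_u ≤ 2.4 d t F_u): upper limit = 2.4·20·10·470 / 1000 = 225.6 kN.
  Edge l_c = 50 − 22/2 = 39 → r_n = 220 kN; interior l_c = 60 − 22 = 38 → r_n = 214.3 kN.
  R_n,bearing = 2·220 + 8·214.3 = 2154 kN → 2154 / 2 = 1080 kN.
Bolt shear governs: 737 kN.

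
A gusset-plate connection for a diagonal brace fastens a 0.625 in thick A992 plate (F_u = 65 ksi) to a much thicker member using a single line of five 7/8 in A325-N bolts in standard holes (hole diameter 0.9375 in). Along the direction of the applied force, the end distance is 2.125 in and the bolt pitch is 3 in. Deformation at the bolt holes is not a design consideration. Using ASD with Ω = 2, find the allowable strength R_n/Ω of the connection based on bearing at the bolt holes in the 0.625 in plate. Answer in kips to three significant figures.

264 kips

Per bolt r_n = 1.5 l_c t F_u ≤ 3.0 d t F_u; upper limit = 3.0 × 0.875 × 0.625 × 65 = 106.6 kips.
Edge bolt: l_c = 2.125 − 0.9375/2 = 1.656 in → 1.5 × 1.656 × 0.625 × 65 = 100.9 → r_n = 100.9 kips.
Interior bolts: l_c = 3 − 0.9375 = 2.062 in → 1.5 × 2.062 × 0.625 × 65 = 125.7 → r_n = 106.6 kips.
R_n = 1 × 100.9 + 4 × 106.6 = 527.5 kips.
Allowable strength R_n/Ω = 527.5 / 2 = 264 kips.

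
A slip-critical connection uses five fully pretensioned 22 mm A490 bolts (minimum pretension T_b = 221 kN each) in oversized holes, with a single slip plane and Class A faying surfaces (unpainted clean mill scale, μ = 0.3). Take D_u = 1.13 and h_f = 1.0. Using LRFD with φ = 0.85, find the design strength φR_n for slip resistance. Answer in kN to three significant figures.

R_n = μ · D_u · h_f · T_b · n_s · n_b = 0.3 × 1.13 × 1.0 × 221 × 1 × 5 = 374.6 kN.
Design strength φR_n = 0.85 × 374.6 = 318 kN.

318 kN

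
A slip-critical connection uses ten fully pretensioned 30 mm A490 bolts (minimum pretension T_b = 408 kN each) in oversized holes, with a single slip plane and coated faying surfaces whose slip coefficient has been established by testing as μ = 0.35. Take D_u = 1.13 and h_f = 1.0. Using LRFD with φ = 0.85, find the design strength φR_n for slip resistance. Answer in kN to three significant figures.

R_n = μ · D_u · h_f · T_b · n_s · n_b = 0.35 × 1.13 × 1.0 × 408 × 1 × 10 = 1614 kN.
Design strength φR_n = 0.85 × 1614 = 1370 kN.

1370 kN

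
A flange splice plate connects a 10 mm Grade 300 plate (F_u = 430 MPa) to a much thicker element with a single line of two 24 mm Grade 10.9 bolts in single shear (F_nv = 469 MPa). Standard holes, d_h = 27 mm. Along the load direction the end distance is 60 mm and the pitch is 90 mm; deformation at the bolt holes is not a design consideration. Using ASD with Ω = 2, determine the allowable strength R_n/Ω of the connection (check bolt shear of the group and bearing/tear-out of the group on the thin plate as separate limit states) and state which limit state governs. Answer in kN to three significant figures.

212 kN (bolt shear governs)

Bolt shear: A_b = π·24²/4 = 452.4 mm²; R_n = 469 × 452.4 × 2 × 1 / 1000 = 424.3 kN → 424.3 / 2 = 212 kN.
Bearing (1.5 l_c t F_u ≤ 3.0 d t F_u): upper limit = 3.0·24·10·430 / 1000 = 309.6 kN.
  Edge l_c = 60 − 27/2 = 46.5 → r_n = 299.9 kN; interior l_c = 90 − 27 = 63 → r_n = 309.6 kN.
  R_n,bearing = 1·299.9 + 1·309.6 = 609.5 kN → 609.5 / 2 = 305 kN.
Bolt shear governs: 212 kN.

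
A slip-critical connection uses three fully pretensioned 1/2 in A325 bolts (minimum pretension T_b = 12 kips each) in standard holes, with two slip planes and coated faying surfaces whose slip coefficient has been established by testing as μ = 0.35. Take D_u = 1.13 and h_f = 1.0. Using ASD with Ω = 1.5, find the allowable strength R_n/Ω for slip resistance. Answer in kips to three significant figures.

R_n = μ · D_u · h_f · T_b · n_s · n_b = 0.35 × 1.13 × 1.0 × 12 × 2 × 3 = 28.48 kips.
Allowable strength R_n/Ω = 28.48 / 1.5 = 19 kips.

19 kips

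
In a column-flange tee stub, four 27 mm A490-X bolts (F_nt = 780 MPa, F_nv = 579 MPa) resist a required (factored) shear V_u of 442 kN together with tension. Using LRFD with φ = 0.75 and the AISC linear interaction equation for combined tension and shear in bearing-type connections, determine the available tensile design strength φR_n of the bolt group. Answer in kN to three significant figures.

A_b = π·27²/4 = 572.6 mm²; f_rv = 442 × 1000 / (4 × 572.6) = 193 MPa.
F'_nt = 1.3 F_nt − (F_nt / φF_nv) f_rv = 1.3·780 − (780/(0.75·579))·193 = 667.3 MPa, capped at F_nt → F'_nt = 667.3 MPa.
R_n = F'_nt · A_b · n = 667.3 × 572.6 × 4 / 1000 = 1528 kN.
Design strength φR_n = 0.75 × 1528 = 1150 kN.

1150 kN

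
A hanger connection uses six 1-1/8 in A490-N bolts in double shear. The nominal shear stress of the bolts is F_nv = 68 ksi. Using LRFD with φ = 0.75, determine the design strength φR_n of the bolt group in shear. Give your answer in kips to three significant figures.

608 kips

A_b = π × 1.125² / 4 = 0.994 in².
R_n = F_nv · A_b · n · n_s = 68 × 0.994 × 6 × 2 = 811.1 kips.
Design strength φR_n = 0.75 × 811.1 = 608 kips.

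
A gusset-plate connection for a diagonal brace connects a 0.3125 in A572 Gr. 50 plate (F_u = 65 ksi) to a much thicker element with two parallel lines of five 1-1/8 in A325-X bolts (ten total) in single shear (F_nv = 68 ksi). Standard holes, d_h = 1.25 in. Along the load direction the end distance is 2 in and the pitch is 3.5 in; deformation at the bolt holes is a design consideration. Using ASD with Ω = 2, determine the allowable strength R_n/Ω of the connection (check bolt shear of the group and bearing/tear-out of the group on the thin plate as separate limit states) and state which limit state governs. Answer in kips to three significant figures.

253 kips (bearing governs)

Bolt shear: A_b = π·1.125²/4 = 0.994 in²; R_n = 68 × 0.994 × 10 × 1 = 675.9 kips → 675.9 / 2 = 338 kips.
Bearing (1.2 l_c t F_u ≤ 2.4 d t F_u): upper limit = 2.4·1.125·0.3125·65 = 54.84 kips.
  Edge l_c = 2 − 1.25/2 = 1.375 → r_n = 33.52 kips; interior l_c = 3.5 − 1.25 = 2.25 → r_n = 54.84 kips.
  R_n,bearing = 2·33.52 + 8·54.84 = 505.8 kips → 505.8 / 2 = 253 kips.
Bearing governs: 253 kips.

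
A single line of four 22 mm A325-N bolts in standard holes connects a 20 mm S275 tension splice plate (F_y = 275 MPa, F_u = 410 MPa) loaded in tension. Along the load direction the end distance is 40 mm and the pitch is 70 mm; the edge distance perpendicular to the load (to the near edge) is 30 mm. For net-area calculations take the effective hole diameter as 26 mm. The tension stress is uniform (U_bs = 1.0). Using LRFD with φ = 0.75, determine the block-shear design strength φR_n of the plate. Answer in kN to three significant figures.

Shear plane L_v = 40 + 3·70 = 250 mm; A_gv = 250 × 20 = 5000 mm².
A_nv = (250 − 3.5·26) × 20 = 3180 mm².
A_nt = (30 − 0.5·26) × 20 = 340 mm².
0.6 F_u A_nv = 782.3 kN; 0.6 F_y A_gv = 825 kN → shear rupture governs the shear term.
R_n = 782.3 + 1.0 × 410 × 340 / 1000 = 921.7 kN.
Design strength φR_n = 0.75 × 921.7 = 691 kN.

691 kN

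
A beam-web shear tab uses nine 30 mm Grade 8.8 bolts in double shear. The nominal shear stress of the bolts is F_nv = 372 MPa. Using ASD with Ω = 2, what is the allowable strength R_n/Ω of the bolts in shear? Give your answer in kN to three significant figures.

A_b = π × 30² / 4 = 706.9 mm².
R_n = F_nv · A_b · n · n_s = 372 × 706.9 × 9 × 2 / 1000 = 4733 kN.
Allowable strength R_n/Ω = 4733 / 2 = 2370 kN.

2370 kN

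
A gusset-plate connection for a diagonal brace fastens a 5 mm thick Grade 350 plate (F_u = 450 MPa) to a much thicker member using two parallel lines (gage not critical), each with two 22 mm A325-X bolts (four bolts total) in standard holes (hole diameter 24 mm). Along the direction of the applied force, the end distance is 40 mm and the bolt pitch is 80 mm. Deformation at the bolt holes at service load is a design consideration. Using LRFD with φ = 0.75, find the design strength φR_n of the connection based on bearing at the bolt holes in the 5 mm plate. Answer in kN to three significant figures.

Per bolt r_n = 1.2 l_c t F_u ≤ 2.4 d t F_u; upper limit = 2.4 × 22 × 5 × 450 / 1000 = 118.8 kN.
Edge bolt: l_c = 40 − 24/2 = 28 mm → 1.2 × 28 × 5 × 450 / 1000 = 75.6 → r_n = 75.6 kN.
Interior bolts: l_c = 80 − 24 = 56 mm → 1.2 × 56 × 5 × 450 / 1000 = 151.2 → r_n = 118.8 kN.
R_n = 2 × 75.6 + 2 × 118.8 = 388.8 kN.
Design strength φR_n = 0.75 × 388.8 = 292 kN.

292 kN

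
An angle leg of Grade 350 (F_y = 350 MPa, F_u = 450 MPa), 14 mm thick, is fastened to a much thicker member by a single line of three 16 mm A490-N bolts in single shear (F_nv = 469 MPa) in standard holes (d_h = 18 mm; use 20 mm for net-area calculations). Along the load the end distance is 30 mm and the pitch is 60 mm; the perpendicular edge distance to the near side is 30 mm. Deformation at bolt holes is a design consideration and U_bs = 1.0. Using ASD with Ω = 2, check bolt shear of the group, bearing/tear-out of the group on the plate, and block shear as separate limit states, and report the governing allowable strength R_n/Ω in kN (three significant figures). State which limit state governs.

141 kN (bolt shear governs)

Bolt shear: A_b = π·16²/4 = 201.1 mm²; R_n = 469 × 201.1 × 3 × 1 / 1000 = 282.9 kN → 282.9 / 2 = 141 kN.
Bearing: edge l_c = 21, r_n = 158.8 kN; interior l_c = 42, r_n = 241.9 kN; R_n = 158.8 + 2·241.9 = 642.6 kN → 321 kN.
Block shear: A_gv = 2100, A_nv = 1400, A_nt = 280 mm²; R_n = min(0.6F_uA_nv, 0.6F_yA_gv) + U_bs·F_u·A_nt = 504 kN → 252 kN.
Bolt shear governs: 141 kN.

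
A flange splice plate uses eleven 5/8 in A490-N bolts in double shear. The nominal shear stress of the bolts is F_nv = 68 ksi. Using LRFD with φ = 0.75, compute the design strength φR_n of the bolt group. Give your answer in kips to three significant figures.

A_b = π × 0.625² / 4 = 0.3068 in².
R_n = F_nv · A_b · n · n_s = 68 × 0.3068 × 11 × 2 = 459 kips.
Design strength φR_n = 0.75 × 459 = 344 kips.

344 kips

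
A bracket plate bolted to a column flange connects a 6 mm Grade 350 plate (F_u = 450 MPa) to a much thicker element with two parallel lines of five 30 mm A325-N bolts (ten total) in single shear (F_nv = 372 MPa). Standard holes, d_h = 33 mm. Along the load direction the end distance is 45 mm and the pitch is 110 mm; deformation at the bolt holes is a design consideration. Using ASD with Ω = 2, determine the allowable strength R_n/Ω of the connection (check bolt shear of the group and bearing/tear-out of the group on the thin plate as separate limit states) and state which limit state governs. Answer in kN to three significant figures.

870 kN (bearing governs)

Bolt shear: A_b = π·30²/4 = 706.9 mm²; R_n = 372 × 706.9 × 10 × 1 / 1000 = 2630 kN → 2630 / 2 = 1310 kN.
Bearing (1.2 l_c t F_u ≤ 2.4 d t F_u): upper limit = 2.4·30·6·450 / 1000 = 194.4 kN.
  Edge l_c = 45 − 33/2 = 28.5 → r_n = 92.34 kN; interior l_c = 110 − 33 = 77 → r_n = 194.4 kN.
  R_n,bearing = 2·92.34 + 8·194.4 = 1740 kN → 1740 / 2 = 870 kN.
Bearing governs: 870 kN.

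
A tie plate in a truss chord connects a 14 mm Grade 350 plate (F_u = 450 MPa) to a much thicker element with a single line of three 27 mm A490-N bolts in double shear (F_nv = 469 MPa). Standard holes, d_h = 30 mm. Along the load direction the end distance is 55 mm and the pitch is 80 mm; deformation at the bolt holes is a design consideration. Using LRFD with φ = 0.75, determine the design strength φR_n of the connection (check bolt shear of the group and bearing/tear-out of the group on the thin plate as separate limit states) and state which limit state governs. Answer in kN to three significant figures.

Bolt shear: A_b = π·27²/4 = 572.6 mm²; R_n = 469 × 572.6 × 3 × 2 / 1000 = 1611 kN → 0.75 × 1611 = 1210 kN.
Bearing (1.2 l_c t F_u ≤ 2.4 d t F_u): upper limit = 2.4·27·14·450 / 1000 = 408.2 kN.
  Edge l_c = 55 − 30/2 = 40 → r_n = 302.4 kN; interior l_c = 80 − 30 = 50 → r_n = 378 kN.
  R_n,bearing = 1·302.4 + 2·378 = 1058 kN → 0.75 × 1058 = 794 kN.
Bearing governs: 794 kN.

794 kN (bearing governs)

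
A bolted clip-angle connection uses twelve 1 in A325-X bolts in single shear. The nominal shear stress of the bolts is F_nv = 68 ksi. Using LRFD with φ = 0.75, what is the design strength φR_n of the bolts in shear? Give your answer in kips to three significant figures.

481 kips

A_b = π × 1² / 4 = 0.7854 in².
R_n = F_nv · A_b · n · n_s = 68 × 0.7854 × 12 × 1 = 640.9 kips.
Design strength φR_n = 0.75 × 640.9 = 481 kips.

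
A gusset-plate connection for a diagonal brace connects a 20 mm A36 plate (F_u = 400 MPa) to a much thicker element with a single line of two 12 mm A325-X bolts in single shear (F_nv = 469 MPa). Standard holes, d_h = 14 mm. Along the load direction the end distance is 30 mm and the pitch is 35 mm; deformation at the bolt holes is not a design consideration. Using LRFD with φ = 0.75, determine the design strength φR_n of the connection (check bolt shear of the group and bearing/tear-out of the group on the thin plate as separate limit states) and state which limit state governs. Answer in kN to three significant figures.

Bolt shear: A_b = π·12²/4 = 113.1 mm²; R_n = 469 × 113.1 × 2 × 1 / 1000 = 106.1 kN → 0.75 × 106.1 = 79.6 kN.
Bearing (1.5 l_c t F_u ≤ 3.0 d t F_u): upper limit = 3.0·12·20·400 / 1000 = 288 kN.
  Edge l_c = 30 − 14/2 = 23 → r_n = 276 kN; interior l_c = 35 − 14 = 21 → r_n = 252 kN.
  R_n,bearing = 1·276 + 1·252 = 528 kN → 0.75 × 528 = 396 kN.
Bolt shear governs: 79.6 kN.

79.6 kN (bolt shear governs)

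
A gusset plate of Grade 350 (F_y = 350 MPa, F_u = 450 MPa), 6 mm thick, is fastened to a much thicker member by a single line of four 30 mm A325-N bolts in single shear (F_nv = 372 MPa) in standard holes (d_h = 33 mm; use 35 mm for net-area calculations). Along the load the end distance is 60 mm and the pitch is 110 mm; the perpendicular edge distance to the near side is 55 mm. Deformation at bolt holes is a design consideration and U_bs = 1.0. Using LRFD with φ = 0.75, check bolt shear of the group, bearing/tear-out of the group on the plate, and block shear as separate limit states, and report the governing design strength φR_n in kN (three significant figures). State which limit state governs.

401 kN (block shear governs)

Bolt shear: A_b = π·30²/4 = 706.9 mm²; R_n = 372 × 706.9 × 4 × 1 / 1000 = 1052 kN → 0.75 × 1052 = 789 kN.
Bearing: edge l_c = 43.5, r_n = 140.9 kN; interior l_c = 77, r_n = 194.4 kN; R_n = 140.9 + 3·194.4 = 724.1 kN → 543 kN.
Block shear: A_gv = 2340, A_nv = 1605, A_nt = 225 mm²; R_n = min(0.6F_uA_nv, 0.6F_yA_gv) + U_bs·F_u·A_nt = 534.6 kN → 401 kN.
Block shear governs: 401 kN.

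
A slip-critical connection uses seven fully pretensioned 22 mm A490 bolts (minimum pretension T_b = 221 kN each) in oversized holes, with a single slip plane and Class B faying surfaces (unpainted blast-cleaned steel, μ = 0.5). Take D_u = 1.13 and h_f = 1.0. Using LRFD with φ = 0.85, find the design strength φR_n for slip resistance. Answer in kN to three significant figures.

743 kN

R_n = μ · D_u · h_f · T_b · n_s · n_b = 0.5 × 1.13 × 1.0 × 221 × 1 × 7 = 874.1 kN.
Design strength φR_n = 0.85 × 874.1 = 743 kN.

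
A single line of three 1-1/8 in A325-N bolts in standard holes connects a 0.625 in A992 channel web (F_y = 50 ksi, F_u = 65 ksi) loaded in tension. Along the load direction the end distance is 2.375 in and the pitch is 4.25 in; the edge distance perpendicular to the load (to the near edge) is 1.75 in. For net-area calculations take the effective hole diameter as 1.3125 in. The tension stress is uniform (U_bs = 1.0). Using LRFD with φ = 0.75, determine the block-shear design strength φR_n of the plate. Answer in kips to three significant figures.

Shear plane L_v = 2.375 + 2·4.25 = 10.88 in; A_gv = 10.88 × 0.625 = 6.797 in².
A_nv = (10.88 − 2.5·1.3125) × 0.625 = 4.746 in².
A_nt = (1.75 − 0.5·1.3125) × 0.625 = 0.6836 in².
0.6 F_u A_nv = 185.1 kips; 0.6 F_y A_gv = 203.9 kips → shear rupture governs the shear term.
R_n = 185.1 + 1.0 × 65 × 0.6836 = 229.5 kips.
Design strength φR_n = 0.75 × 229.5 = 172 kips.

172 kips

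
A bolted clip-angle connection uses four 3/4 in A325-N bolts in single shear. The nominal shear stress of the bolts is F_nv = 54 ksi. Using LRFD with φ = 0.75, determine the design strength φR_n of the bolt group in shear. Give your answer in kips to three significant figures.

71.6 kips

A_b = π × 0.75² / 4 = 0.4418 in².
R_n = F_nv · A_b · n · n_s = 54 × 0.4418 × 4 × 1 = 95.43 kips.
Design strength φR_n = 0.75 × 95.43 = 71.6 kips.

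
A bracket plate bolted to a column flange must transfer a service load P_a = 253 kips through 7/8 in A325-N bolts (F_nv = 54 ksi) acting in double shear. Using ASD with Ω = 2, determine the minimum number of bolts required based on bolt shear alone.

8 bolts

A_b = π·0.875²/4 = 0.6013 in².
Per-bolt allowable strength R_n/Ω = 54 × 0.6013 × 2 / 2 = 32.47 kips.
n ≥ 253 / 32.47 = 7.791 → use 8 bolts.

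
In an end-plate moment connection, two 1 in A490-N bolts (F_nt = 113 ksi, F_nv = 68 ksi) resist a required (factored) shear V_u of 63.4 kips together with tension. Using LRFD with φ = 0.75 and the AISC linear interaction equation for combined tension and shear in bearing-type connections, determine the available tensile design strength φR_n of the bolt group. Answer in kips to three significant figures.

A_b = π·1²/4 = 0.7854 in²; f_rv = 63.4 / (2 × 0.7854) = 40.36 ksi.
F'_nt = 1.3 F_nt − (F_nt / φF_nv) f_rv = 1.3·113 − (113/(0.75·68))·40.36 = 57.47 ksi, capped at F_nt → F'_nt = 57.47 ksi.
R_n = F'_nt · A_b · n = 57.47 × 0.7854 × 2 = 90.28 kips.
Design strength φR_n = 0.75 × 90.28 = 67.7 kips.

67.7 kips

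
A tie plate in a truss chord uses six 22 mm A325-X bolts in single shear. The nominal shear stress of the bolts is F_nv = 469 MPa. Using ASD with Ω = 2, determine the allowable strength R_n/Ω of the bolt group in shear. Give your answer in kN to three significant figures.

535 kN

A_b = π × 22² / 4 = 380.1 mm².
R_n = F_nv · A_b · n · n_s = 469 × 380.1 × 6 × 1 / 1000 = 1070 kN.
Allowable strength R_n/Ω = 1070 / 2 = 535 kN.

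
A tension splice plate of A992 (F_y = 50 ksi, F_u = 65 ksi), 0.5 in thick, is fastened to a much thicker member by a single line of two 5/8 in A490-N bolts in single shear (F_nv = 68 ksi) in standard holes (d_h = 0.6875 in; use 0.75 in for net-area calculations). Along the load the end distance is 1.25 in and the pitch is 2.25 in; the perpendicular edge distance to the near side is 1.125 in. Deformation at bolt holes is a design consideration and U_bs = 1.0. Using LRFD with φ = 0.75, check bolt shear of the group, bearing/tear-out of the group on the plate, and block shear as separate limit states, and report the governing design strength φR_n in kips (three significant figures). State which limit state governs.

Bolt shear: A_b = π·0.625²/4 = 0.3068 in²; R_n = 68 × 0.3068 × 2 × 1 = 41.72 kips → 0.75 × 41.72 = 31.3 kips.
Bearing: edge l_c = 0.9062, r_n = 35.34 kips; interior l_c = 1.562, r_n = 48.75 kips; R_n = 35.34 + 1·48.75 = 84.09 kips → 63.1 kips.
Block shear: A_gv = 1.75, A_nv = 1.188, A_nt = 0.375 in²; R_n = min(0.6F_uA_nv, 0.6F_yA_gv) + U_bs·F_u·A_nt = 70.69 kips → 53 kips.
Bolt shear governs: 31.3 kips.

31.3 kips (bolt shear governs)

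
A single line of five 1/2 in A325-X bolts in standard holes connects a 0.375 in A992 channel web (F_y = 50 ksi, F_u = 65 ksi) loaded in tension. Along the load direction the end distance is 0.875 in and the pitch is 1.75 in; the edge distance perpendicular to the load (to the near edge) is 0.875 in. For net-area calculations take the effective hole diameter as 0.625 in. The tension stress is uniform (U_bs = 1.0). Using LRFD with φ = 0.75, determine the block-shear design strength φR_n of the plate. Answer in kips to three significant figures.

65.8 kips

Shear plane L_v = 0.875 + 4·1.75 = 7.875 in; A_gv = 7.875 × 0.375 = 2.953 in².
A_nv = (7.875 − 4.5·0.625) × 0.375 = 1.898 in².
A_nt = (0.875 − 0.5·0.625) × 0.375 = 0.2109 in².
0.6 F_u A_nv = 74.04 kips; 0.6 F_y A_gv = 88.59 kips → shear rupture governs the shear term.
R_n = 74.04 + 1.0 × 65 × 0.2109 = 87.75 kips.
Design strength φR_n = 0.75 × 87.75 = 65.8 kips.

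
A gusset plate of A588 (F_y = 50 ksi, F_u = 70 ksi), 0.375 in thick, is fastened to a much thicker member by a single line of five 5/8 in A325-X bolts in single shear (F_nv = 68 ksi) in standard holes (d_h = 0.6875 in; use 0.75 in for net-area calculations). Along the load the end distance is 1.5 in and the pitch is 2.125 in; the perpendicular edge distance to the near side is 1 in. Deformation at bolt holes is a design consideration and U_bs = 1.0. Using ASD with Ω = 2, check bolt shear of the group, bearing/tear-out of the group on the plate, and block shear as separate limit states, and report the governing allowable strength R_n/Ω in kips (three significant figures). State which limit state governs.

52.2 kips (bolt shear governs)

Bolt shear: A_b = π·0.625²/4 = 0.3068 in²; R_n = 68 × 0.3068 × 5 × 1 = 104.3 kips → 104.3 / 2 = 52.2 kips.
Bearing: edge l_c = 1.156, r_n = 36.42 kips; interior l_c = 1.438, r_n = 39.38 kips; R_n = 36.42 + 4·39.38 = 193.9 kips → 97 kips.
Block shear: A_gv = 3.75, A_nv = 2.484, A_nt = 0.2344 in²; R_n = min(0.6F_uA_nv, 0.6F_yA_gv) + U_bs·F_u·A_nt = 120.8 kips → 60.4 kips.
Bolt shear governs: 52.2 kips.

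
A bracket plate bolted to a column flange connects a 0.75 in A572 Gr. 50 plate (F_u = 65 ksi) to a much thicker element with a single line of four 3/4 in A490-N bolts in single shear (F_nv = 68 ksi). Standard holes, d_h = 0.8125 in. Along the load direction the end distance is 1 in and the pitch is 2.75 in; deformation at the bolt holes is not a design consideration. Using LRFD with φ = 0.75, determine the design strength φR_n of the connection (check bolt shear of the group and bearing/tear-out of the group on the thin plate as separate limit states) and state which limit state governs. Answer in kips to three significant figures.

90.1 kips (bolt shear governs)

Bolt shear: A_b = π·0.75²/4 = 0.4418 in²; R_n = 68 × 0.4418 × 4 × 1 = 120.2 kips → 0.75 × 120.2 = 90.1 kips.
Bearing (1.5 l_c t F_u ≤ 3.0 d t F_u): upper limit = 3.0·0.75·0.75·65 = 109.7 kips.
  Edge l_c = 1 − 0.8125/2 = 0.5938 → r_n = 43.42 kips; interior l_c = 2.75 − 0.8125 = 1.938 → r_n = 109.7 kips.
  R_n,bearing = 1·43.42 + 3·109.7 = 372.5 kips → 0.75 × 372.5 = 279 kips.
Bolt shear governs: 90.1 kips.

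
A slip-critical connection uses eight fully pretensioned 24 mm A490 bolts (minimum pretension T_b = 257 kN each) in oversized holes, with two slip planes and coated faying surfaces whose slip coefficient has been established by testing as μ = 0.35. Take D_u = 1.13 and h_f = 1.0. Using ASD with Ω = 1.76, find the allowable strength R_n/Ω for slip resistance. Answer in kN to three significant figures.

R_n = μ · D_u · h_f · T_b · n_s · n_b = 0.35 × 1.13 × 1.0 × 257 × 2 × 8 = 1626 kN.
Allowable strength R_n/Ω = 1626 / 1.76 = 924 kN.

924 kN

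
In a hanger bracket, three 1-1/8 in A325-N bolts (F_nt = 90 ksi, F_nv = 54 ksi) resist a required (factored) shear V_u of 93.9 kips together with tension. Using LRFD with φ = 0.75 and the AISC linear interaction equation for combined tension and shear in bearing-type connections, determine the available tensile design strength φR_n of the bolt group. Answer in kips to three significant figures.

A_b = π·1.125²/4 = 0.994 in²; f_rv = 93.9 / (3 × 0.994) = 31.49 ksi.
F'_nt = 1.3 F_nt − (F_nt / φF_nv) f_rv = 1.3·90 − (90/(0.75·54))·31.49 = 47.03 ksi, capped at F_nt → F'_nt = 47.03 ksi.
R_n = F'_nt · A_b · n = 47.03 × 0.994 × 3 = 140.2 kips.
Design strength φR_n = 0.75 × 140.2 = 105 kips.

105 kips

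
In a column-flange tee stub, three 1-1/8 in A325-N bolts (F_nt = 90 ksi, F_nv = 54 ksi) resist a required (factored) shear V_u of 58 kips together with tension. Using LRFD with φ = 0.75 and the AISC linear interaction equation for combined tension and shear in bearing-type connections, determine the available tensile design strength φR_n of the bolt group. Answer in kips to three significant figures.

165 kips

A_b = π·1.125²/4 = 0.994 in²; f_rv = 58 / (3 × 0.994) = 19.45 ksi.
F'_nt = 1.3 F_nt − (F_nt / φF_nv) f_rv = 1.3·90 − (90/(0.75·54))·19.45 = 73.78 ksi, capped at F_nt → F'_nt = 73.78 ksi.
R_n = F'_nt · A_b · n = 73.78 × 0.994 × 3 = 220 kips.
Design strength φR_n = 0.75 × 220 = 165 kips.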